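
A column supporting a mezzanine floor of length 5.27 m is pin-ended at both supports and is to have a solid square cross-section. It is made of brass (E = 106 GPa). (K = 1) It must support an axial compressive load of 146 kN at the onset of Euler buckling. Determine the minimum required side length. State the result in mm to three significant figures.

a ≈ 82.6 mm

L_e = K·L = 1 × 5.27 = 5.270 m
Required I = P_cr·L_e²/(π²E) = 1.460×10^5 × 5.270² / (π² × 1.06×10^11) = 3.876×10^-6 m⁴
I_req = 3.876×10^6 mm⁴
Solid square: I = a⁴/12  ⇒  a = (12I)^(1/4) = (12×3.876×10^6)^(1/4) = 82.6 mm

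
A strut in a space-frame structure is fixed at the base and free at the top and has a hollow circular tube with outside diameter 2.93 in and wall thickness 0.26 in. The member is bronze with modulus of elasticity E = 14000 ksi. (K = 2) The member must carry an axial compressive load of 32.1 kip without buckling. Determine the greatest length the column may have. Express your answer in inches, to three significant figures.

Inner diameter d_i = 2.93 − 2×0.26 = 2.410 in
I = π(d_o⁴ − d_i⁴)/64 = π(2.93⁴ − 2.410⁴)/64 = 1.962 in⁴
At the buckling limit P_cr = P = 3.210×10^4 lb
From P_cr = π²EI/(K·L)²:  L = (1/K)·√(π²EI/P_cr) = (1/2)·√(π²×1.40×10^7×1.962/3.210×10^4)
L = 45.9 in

L_max ≈ 45.9 in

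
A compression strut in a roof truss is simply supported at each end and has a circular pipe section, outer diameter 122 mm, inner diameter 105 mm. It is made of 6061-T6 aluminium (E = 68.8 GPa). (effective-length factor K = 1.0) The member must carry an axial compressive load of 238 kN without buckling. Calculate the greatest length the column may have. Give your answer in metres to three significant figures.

L_max ≈ 3.74 m

d_o = 122 mm, d_i = 105 mm
I = π(d_o⁴ − d_i⁴)/64 = π(122⁴ − 105.0⁴)/64 = 4.908×10^6 mm⁴
I = 4.908×10^-6 m⁴
At the buckling limit P_cr = P = 2.380×10^5 N
From P_cr = π²EI/(K·L)²:  L = (1/K)·√(π²EI/P_cr) = (1/1)·√(π²×6.88×10^10×4.908×10^-6/2.380×10^5)
L = 3.74 m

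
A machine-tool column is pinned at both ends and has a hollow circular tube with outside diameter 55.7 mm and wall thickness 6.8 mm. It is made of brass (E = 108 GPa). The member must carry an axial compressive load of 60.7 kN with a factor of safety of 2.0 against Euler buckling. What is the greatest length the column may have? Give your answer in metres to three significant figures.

L_max ≈ 1.67 m

Inner diameter d_i = 55.7 − 2×6.8 = 42.10 mm
I = π(d_o⁴ − d_i⁴)/64 = π(55.7⁴ − 42.10⁴)/64 = 3.183×10^5 mm⁴
I = 3.183×10^-7 m⁴
Required critical load P_cr = n·P = 2.0 × 60.7 = 121.4 kN = 1.214×10^5 N
From P_cr = π²EI/(K·L)²:  L = (1/K)·√(π²EI/P_cr) = (1/1)·√(π²×1.08×10^11×3.183×10^-7/1.214×10^5)
L = 1.67 m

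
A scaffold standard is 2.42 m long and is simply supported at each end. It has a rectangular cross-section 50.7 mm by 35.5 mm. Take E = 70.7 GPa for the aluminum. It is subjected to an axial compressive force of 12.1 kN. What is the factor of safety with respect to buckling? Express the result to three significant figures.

Buckling occurs about the weak axis: I_min = h·b³/12 with b = 35.5 mm (the shorter side).
I_min = 50.7×35.5³/12 = 1.890×10^5 mm⁴
I = 1.890×10^5 mm⁴ = 1.890×10^-7 m⁴
Effective length L_e = K·L = 1 × 2.42 = 2.420 m
P_cr = π²EI / L_e² = π² × 70.7×10⁹ × 1.890×10^-7 / 2.420² = 2.252×10^4 N
Factor of safety n = P_cr / P = 22.522 / 12.1 = 1.86

n ≈ 1.86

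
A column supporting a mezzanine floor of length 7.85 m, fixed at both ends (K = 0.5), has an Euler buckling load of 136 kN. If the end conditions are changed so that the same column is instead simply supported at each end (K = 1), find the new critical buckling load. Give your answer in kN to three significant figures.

P_cr ∝ 1/K², so P_cr,new = P_cr,old × (K_old/K_new)² = 136 × (0.5/1)²
= 136 × 0.2500 = 34.0 kN

P_cr ≈ 34.0 kN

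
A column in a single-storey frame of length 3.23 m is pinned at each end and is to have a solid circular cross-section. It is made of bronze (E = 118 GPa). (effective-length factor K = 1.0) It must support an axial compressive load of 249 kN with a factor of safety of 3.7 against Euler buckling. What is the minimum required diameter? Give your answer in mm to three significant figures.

d ≈ 114 mm

Required P_cr = n·P = 3.7 × 249 = 921.3 kN
L_e = K·L = 1 × 3.23 = 3.230 m
Required I = P_cr·L_e²/(π²E) = 9.213×10^5 × 3.230² / (π² × 1.18×10^11) = 8.253×10^-6 m⁴
I_req = 8.253×10^6 mm⁴
Solid circle: I = πd⁴/64  ⇒  d = (64I/π)^(1/4) = (64×8.253×10^6/π)^(1/4) = 114 mm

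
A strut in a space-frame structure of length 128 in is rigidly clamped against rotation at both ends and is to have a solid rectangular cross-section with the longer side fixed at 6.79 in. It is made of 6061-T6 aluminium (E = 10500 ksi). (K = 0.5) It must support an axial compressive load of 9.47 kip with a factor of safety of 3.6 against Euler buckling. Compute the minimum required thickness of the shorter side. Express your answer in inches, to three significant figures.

Required P_cr = n·P = 3.6 × 9.47 = 34.09 kip
L_e = K·L = 0.5 × 128 = 64.00 in
Required I = P_cr·L_e²/(π²E) = 3.409×10^4 × 64.00² / (π² × 1.05×10^7) = 1.347 in⁴
Rectangle, weak axis: I_min = h·b³/12 with h = 6.79 in fixed  ⇒  b = (12I/h)^(1/3) = 1.34 in

b ≈ 1.34 in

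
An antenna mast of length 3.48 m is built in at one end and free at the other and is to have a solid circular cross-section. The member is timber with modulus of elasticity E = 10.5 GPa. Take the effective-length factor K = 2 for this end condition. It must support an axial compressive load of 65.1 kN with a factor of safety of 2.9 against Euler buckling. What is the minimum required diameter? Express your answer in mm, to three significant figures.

d ≈ 206 mm

Required P_cr = n·P = 2.9 × 65.1 = 188.8 kN
L_e = K·L = 2 × 3.48 = 6.960 m
Required I = P_cr·L_e²/(π²E) = 1.888×10^5 × 6.960² / (π² × 1.05×10^10) = 8.825×10^-5 m⁴
I_req = 8.825×10^7 mm⁴
Solid circle: I = πd⁴/64  ⇒  d = (64I/π)^(1/4) = (64×8.825×10^7/π)^(1/4) = 206 mm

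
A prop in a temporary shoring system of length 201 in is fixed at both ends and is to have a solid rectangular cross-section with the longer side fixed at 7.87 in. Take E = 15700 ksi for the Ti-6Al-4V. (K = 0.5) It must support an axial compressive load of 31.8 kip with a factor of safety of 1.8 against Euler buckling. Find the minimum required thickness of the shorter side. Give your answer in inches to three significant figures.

Required P_cr = n·P = 1.8 × 31.8 = 57.24 kip
L_e = K·L = 0.5 × 201 = 100.5 in
Required I = P_cr·L_e²/(π²E) = 5.724×10^4 × 100.5² / (π² × 1.57×10^7) = 3.731 in⁴
Rectangle, weak axis: I_min = h·b³/12 with h = 7.87 in fixed  ⇒  b = (12I/h)^(1/3) = 1.79 in

b ≈ 1.79 in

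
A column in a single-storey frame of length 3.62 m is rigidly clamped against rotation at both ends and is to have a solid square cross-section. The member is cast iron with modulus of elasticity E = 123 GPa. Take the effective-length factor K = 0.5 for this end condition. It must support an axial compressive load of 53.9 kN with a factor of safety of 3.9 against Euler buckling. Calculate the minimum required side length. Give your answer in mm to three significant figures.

Required P_cr = n·P = 3.9 × 53.9 = 210.2 kN
L_e = K·L = 0.5 × 3.62 = 1.810 m
Required I = P_cr·L_e²/(π²E) = 2.102×10^5 × 1.810² / (π² × 1.23×10^11) = 5.673×10^-7 m⁴
I_req = 5.673×10^5 mm⁴
Solid square: I = a⁴/12  ⇒  a = (12I)^(1/4) = (12×5.673×10^5)^(1/4) = 51.1 mm

a ≈ 51.1 mm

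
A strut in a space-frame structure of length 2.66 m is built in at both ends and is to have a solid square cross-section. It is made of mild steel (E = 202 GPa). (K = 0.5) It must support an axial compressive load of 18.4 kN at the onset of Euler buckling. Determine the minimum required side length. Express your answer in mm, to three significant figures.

a ≈ 21.0 mm

L_e = K·L = 0.5 × 2.66 = 1.330 m
Required I = P_cr·L_e²/(π²E) = 1.840×10^4 × 1.330² / (π² × 2.02×10^11) = 1.633×10^-8 m⁴
I_req = 1.633×10^4 mm⁴
Solid square: I = a⁴/12  ⇒  a = (12I)^(1/4) = (12×1.633×10^4)^(1/4) = 21.0 mm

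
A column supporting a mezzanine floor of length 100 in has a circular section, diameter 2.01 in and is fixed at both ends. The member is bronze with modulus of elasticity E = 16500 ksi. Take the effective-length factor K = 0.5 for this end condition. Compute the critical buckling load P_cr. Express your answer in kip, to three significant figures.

I = πd⁴/64 = π×2.01⁴/64 = 0.8012 in⁴
Effective length L_e = K·L = 0.5 × 100 = 50.00 in
P_cr = π²EI / L_e² = π² × 16500×10³ × 0.8012 / 50.00² = 5.219×10^4 lb

P_cr ≈ 52.2 kip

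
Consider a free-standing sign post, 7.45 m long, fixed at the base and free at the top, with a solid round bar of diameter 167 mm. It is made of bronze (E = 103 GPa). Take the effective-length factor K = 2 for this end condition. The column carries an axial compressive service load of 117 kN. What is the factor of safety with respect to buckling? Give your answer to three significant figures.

n ≈ 1.49

I = πd⁴/64 = π×167⁴/64 = 3.818×10^7 mm⁴
I = 3.818×10^7 mm⁴ = 3.818×10^-5 m⁴
Effective length L_e = K·L = 2 × 7.45 = 14.90 m
P_cr = π²EI / L_e² = π² × 103×10⁹ × 3.818×10^-5 / 14.90² = 1.748×10^5 N
Factor of safety n = P_cr / P = 174.82 / 117 = 1.49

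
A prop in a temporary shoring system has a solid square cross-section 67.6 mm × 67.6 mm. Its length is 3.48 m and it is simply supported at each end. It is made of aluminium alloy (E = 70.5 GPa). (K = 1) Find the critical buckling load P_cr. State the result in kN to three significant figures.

P_cr ≈ 100 kN

I = a⁴/12 = 67.6⁴/12 = 1.740×10^6 mm⁴
I = 1.740×10^6 mm⁴ = 1.740×10^-6 m⁴
Effective length L_e = K·L = 1 × 3.48 = 3.480 m
P_cr = π²EI / L_e² = π² × 70.5×10⁹ × 1.740×10^-6 / 3.480² = 9.999×10^4 N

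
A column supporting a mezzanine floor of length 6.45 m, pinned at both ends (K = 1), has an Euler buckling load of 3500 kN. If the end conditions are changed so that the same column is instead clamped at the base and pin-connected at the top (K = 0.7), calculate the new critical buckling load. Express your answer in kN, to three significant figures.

P_cr ≈ 7140 kN

P_cr ∝ 1/K², so P_cr,new = P_cr,old × (K_old/K_new)² = 3500 × (1/0.7)²
= 3500 × 2.041 = 7140 kN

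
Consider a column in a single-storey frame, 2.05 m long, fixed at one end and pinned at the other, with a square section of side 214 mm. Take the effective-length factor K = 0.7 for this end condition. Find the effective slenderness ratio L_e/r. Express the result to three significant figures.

λ ≈ 23.2

I = a⁴/12 = 214⁴/12 = 1.748×10^8 mm⁴
A = 4.580×10^4 mm²;  r_min = √(I/A) = √(1.748×10^8/4.580×10^4) = 61.78 mm
L_e = K·L = 0.7 × 2.05 m = 1.435 m = 1435.0 mm
λ = L_e / r_min = 1435.0 / 61.78 = 23.2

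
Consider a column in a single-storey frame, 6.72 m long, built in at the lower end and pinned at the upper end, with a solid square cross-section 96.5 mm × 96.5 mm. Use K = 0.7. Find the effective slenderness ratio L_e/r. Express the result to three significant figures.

I = a⁴/12 = 96.5⁴/12 = 7.227×10^6 mm⁴
A = 9.312×10^3 mm²;  r_min = √(I/A) = √(7.227×10^6/9.312×10^3) = 27.86 mm
L_e = K·L = 0.7 × 6.72 m = 4.704 m = 4704.0 mm
λ = L_e / r_min = 4704.0 / 27.86 = 169

λ ≈ 169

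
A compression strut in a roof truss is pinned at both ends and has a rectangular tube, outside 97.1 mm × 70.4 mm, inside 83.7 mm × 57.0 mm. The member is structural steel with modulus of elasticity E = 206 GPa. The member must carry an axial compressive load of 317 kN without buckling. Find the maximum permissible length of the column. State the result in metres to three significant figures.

L_max ≈ 3.13 m

Weak-axis I_min = (h_o·b_o³ − h_i·b_i³)/12 with b_o = 70.4, b_i = 57.00 mm (shorter outer/inner sides).
I_min = (97.1×70.4³ − 83.70×57.00³)/12 = 1.532×10^6 mm⁴
I = 1.532×10^-6 m⁴
At the buckling limit P_cr = P = 3.170×10^5 N
From P_cr = π²EI/(K·L)²:  L = (1/K)·√(π²EI/P_cr) = (1/1)·√(π²×2.06×10^11×1.532×10^-6/3.170×10^5)
L = 3.13 m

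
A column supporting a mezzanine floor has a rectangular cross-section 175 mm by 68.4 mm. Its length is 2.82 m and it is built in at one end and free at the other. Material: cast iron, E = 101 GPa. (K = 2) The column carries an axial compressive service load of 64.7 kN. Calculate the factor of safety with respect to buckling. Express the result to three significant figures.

Buckling occurs about the weak axis: I_min = h·b³/12 with b = 68.4 mm (the shorter side).
I_min = 175×68.4³/12 = 4.667×10^6 mm⁴
I = 4.667×10^6 mm⁴ = 4.667×10^-6 m⁴
Effective length L_e = K·L = 2 × 2.82 = 5.640 m
P_cr = π²EI / L_e² = π² × 101×10⁹ × 4.667×10^-6 / 5.640² = 1.462×10^5 N
Factor of safety n = P_cr / P = 146.25 / 64.7 = 2.26

n ≈ 2.26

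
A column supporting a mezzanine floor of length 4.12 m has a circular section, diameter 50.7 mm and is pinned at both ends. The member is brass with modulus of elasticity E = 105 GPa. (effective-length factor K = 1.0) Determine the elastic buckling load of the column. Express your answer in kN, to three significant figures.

I = πd⁴/64 = π×50.7⁴/64 = 3.243×10^5 mm⁴
I = 3.243×10^5 mm⁴ = 3.243×10^-7 m⁴
Effective length L_e = K·L = 1 × 4.12 = 4.120 m
P_cr = π²EI / L_e² = π² × 105×10⁹ × 3.243×10^-7 / 4.120² = 1.980×10^4 N

P_cr ≈ 19.8 kN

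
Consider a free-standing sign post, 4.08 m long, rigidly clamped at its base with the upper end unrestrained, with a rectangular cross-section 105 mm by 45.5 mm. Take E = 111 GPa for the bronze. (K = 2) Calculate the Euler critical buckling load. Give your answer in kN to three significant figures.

P_cr ≈ 13.6 kN

Buckling occurs about the weak axis: I_min = h·b³/12 with b = 45.5 mm (the shorter side).
I_min = 105×45.5³/12 = 8.242×10^5 mm⁴
I = 8.242×10^5 mm⁴ = 8.242×10^-7 m⁴
Effective length L_e = K·L = 2 × 4.08 = 8.160 m
P_cr = π²EI / L_e² = π² × 111×10⁹ × 8.242×10^-7 / 8.160² = 1.356×10^4 N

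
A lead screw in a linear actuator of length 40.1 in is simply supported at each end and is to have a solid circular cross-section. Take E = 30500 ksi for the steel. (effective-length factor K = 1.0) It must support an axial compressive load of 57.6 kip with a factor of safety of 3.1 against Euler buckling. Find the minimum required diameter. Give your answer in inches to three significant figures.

d ≈ 2.10 in

Required P_cr = n·P = 3.1 × 57.6 = 178.6 kip
L_e = K·L = 1 × 40.1 = 40.10 in
Required I = P_cr·L_e²/(π²E) = 1.786×10^5 × 40.10² / (π² × 3.05×10^7) = 0.9538 in⁴
Solid circle: I = πd⁴/64  ⇒  d = (64I/π)^(1/4) = (64×0.9538/π)^(1/4) = 2.10 in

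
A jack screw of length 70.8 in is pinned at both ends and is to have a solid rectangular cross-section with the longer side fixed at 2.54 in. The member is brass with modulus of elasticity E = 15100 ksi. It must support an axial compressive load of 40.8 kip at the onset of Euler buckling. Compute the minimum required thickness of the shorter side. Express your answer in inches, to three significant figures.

b ≈ 1.86 in

L_e = K·L = 1 × 70.8 = 70.80 in
Required I = P_cr·L_e²/(π²E) = 4.080×10^4 × 70.80² / (π² × 1.51×10^7) = 1.372 in⁴
Rectangle, weak axis: I_min = h·b³/12 with h = 2.54 in fixed  ⇒  b = (12I/h)^(1/3) = 1.86 in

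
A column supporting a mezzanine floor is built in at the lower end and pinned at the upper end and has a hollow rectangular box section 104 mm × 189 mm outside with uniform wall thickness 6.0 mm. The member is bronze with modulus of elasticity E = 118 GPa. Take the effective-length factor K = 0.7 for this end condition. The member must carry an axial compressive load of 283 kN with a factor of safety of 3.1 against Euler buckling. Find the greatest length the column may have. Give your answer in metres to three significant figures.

Inner dimensions: h_i = 189 − 2×6.0 = 177.0 mm, b_i = 104 − 2×6.0 = 92.00 mm
Weak-axis I_min = (h_o·b_o³ − h_i·b_i³)/12 with b_o = 104, b_i = 92.00 mm (shorter outer/inner sides).
I_min = (189×104³ − 177.0×92.00³)/12 = 6.231×10^6 mm⁴
I = 6.231×10^-6 m⁴
Required critical load P_cr = n·P = 3.1 × 283 = 877.3 kN = 8.773×10^5 N
From P_cr = π²EI/(K·L)²:  L = (1/K)·√(π²EI/P_cr) = (1/0.7)·√(π²×1.18×10^11×6.231×10^-6/8.773×10^5)
L = 4.11 m

L_max ≈ 4.11 m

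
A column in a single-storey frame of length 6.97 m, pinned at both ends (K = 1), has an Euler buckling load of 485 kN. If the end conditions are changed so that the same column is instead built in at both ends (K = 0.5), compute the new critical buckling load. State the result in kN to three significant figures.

P_cr ∝ 1/K², so P_cr,new = P_cr,old × (K_old/K_new)² = 485 × (1/0.5)²
= 485 × 4.000 = 1940 kN

P_cr ≈ 1940 kN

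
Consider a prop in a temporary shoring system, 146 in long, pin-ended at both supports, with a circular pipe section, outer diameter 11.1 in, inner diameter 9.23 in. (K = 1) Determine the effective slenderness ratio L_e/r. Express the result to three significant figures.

λ ≈ 40.5

d_o = 11.1 in, d_i = 9.23 in
I = π(d_o⁴ − d_i⁴)/64 = π(11.1⁴ − 9.230⁴)/64 = 388.9 in⁴
A = 29.86 in²;  r_min = √(I/A) = √(388.9/29.86) = 3.609 in
L_e = K·L = 1 × 146 = 146.0 in
λ = L_e / r_min = 146.00 / 3.609 = 40.5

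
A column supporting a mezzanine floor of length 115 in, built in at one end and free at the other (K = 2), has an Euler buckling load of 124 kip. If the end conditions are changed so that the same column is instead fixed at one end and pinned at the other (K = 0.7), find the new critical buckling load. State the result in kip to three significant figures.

P_cr ∝ 1/K², so P_cr,new = P_cr,old × (K_old/K_new)² = 124 × (2/0.7)²
= 124 × 8.163 = 1010 kip

P_cr ≈ 1010 kip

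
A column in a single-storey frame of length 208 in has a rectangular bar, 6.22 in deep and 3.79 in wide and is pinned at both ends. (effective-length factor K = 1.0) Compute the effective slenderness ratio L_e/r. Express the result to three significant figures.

Buckling occurs about the weak axis: I_min = h·b³/12 with b = 3.79 in (the shorter side).
I_min = 6.22×3.79³/12 = 28.22 in⁴
A = 23.57 in²;  r_min = √(I/A) = √(28.22/23.57) = 1.094 in
L_e = K·L = 1 × 208 = 208.0 in
λ = L_e / r_min = 208.00 / 1.094 = 190

λ ≈ 190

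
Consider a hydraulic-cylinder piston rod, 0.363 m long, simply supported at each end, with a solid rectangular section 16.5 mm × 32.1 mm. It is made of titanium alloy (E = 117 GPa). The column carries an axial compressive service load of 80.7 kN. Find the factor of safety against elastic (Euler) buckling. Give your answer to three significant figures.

n ≈ 1.30

Buckling occurs about the weak axis: I_min = h·b³/12 with b = 16.5 mm (the shorter side).
I_min = 32.1×16.5³/12 = 1.202×10^4 mm⁴
I = 1.202×10^4 mm⁴ = 1.202×10^-8 m⁴
Effective length L_e = K·L = 1 × 0.363 = 0.3630 m
P_cr = π²EI / L_e² = π² × 117×10⁹ × 1.202×10^-8 / 0.3630² = 1.053×10^5 N
Factor of safety n = P_cr / P = 105.30 / 80.7 = 1.30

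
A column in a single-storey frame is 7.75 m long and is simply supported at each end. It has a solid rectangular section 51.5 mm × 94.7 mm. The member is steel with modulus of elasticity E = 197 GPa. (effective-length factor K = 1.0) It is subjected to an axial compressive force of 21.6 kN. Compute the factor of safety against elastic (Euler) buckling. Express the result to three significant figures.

n ≈ 1.62

Buckling occurs about the weak axis: I_min = h·b³/12 with b = 51.5 mm (the shorter side).
I_min = 94.7×51.5³/12 = 1.078×10^6 mm⁴
I = 1.078×10^6 mm⁴ = 1.078×10^-6 m⁴
Effective length L_e = K·L = 1 × 7.75 = 7.750 m
P_cr = π²EI / L_e² = π² × 197×10⁹ × 1.078×10^-6 / 7.750² = 3.489×10^4 N
Factor of safety n = P_cr / P = 34.894 / 21.6 = 1.62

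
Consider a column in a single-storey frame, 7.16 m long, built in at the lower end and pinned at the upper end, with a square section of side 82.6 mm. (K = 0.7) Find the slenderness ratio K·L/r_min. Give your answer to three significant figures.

λ ≈ 210

For a square r = a/√12 = 82.6/√12 = 23.84 mm
L_e = K·L = 0.7 × 7.16 m = 5.012 m = 5012.0 mm
λ = L_e / r_min = 5012.0 / 23.84 = 210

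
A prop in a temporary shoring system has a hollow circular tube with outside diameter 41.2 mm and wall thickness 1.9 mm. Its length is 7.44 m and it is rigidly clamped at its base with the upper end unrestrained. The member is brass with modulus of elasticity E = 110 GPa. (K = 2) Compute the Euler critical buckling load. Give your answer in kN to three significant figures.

Inner diameter d_i = 41.2 − 2×1.9 = 37.40 mm
I = π(d_o⁴ − d_i⁴)/64 = π(41.2⁴ − 37.40⁴)/64 = 4.539×10^4 mm⁴
I = 4.539×10^4 mm⁴ = 4.539×10^-8 m⁴
Effective length L_e = K·L = 2 × 7.44 = 14.88 m
P_cr = π²EI / L_e² = π² × 110×10⁹ × 4.539×10^-8 / 14.88² = 222.6 N

P_cr ≈ 0.223 kN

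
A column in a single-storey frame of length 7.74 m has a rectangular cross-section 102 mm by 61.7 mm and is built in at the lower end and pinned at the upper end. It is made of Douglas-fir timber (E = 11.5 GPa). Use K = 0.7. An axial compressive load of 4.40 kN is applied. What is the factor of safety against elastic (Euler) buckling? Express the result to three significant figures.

n ≈ 1.75

Buckling occurs about the weak axis: I_min = h·b³/12 with b = 61.7 mm (the shorter side).
I_min = 102×61.7³/12 = 1.997×10^6 mm⁴
I = 1.997×10^6 mm⁴ = 1.997×10^-6 m⁴
Effective length L_e = K·L = 0.7 × 7.74 = 5.418 m
P_cr = π²EI / L_e² = π² × 11.5×10⁹ × 1.997×10^-6 / 5.418² = 7.720×10^3 N
Factor of safety n = P_cr / P = 7.7196 / 4.40 = 1.75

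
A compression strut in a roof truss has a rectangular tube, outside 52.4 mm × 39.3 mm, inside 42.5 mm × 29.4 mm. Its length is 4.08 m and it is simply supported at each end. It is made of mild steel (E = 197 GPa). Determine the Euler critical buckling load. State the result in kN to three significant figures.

P_cr ≈ 20.4 kN

Weak-axis I_min = (h_o·b_o³ − h_i·b_i³)/12 with b_o = 39.3, b_i = 29.40 mm (shorter outer/inner sides).
I_min = (52.4×39.3³ − 42.50×29.40³)/12 = 1.750×10^5 mm⁴
I = 1.750×10^5 mm⁴ = 1.750×10^-7 m⁴
Effective length L_e = K·L = 1 × 4.08 = 4.080 m
P_cr = π²EI / L_e² = π² × 197×10⁹ × 1.750×10^-7 / 4.080² = 2.045×10^4 N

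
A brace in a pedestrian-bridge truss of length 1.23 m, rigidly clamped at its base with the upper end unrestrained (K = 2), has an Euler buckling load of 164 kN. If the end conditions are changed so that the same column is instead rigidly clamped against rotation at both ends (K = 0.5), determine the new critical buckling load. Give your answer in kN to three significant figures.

P_cr ≈ 2620 kN

P_cr ∝ 1/K², so P_cr,new = P_cr,old × (K_old/K_new)² = 164 × (2/0.5)²
= 164 × 16.00 = 2620 kN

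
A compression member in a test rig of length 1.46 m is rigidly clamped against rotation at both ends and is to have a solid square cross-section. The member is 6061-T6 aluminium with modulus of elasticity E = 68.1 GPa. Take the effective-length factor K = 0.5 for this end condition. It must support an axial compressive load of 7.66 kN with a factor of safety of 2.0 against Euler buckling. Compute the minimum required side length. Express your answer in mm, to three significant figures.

a ≈ 19.5 mm

Required P_cr = n·P = 2.0 × 7.66 = 15.32 kN
L_e = K·L = 0.5 × 1.46 = 0.7300 m
Required I = P_cr·L_e²/(π²E) = 1.532×10^4 × 0.7300² / (π² × 6.81×10^10) = 1.215×10^-8 m⁴
I_req = 1.215×10^4 mm⁴
Solid square: I = a⁴/12  ⇒  a = (12I)^(1/4) = (12×1.215×10^4)^(1/4) = 19.5 mm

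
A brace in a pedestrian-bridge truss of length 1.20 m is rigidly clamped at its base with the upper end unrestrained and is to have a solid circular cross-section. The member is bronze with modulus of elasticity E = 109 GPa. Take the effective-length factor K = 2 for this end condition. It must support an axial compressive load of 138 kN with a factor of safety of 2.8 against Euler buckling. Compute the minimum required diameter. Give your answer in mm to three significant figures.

d ≈ 80.6 mm

Required P_cr = n·P = 2.8 × 138 = 386.4 kN
L_e = K·L = 2 × 1.20 = 2.400 m
Required I = P_cr·L_e²/(π²E) = 3.864×10^5 × 2.400² / (π² × 1.09×10^11) = 2.069×10^-6 m⁴
I_req = 2.069×10^6 mm⁴
Solid circle: I = πd⁴/64  ⇒  d = (64I/π)^(1/4) = (64×2.069×10^6/π)^(1/4) = 80.6 mm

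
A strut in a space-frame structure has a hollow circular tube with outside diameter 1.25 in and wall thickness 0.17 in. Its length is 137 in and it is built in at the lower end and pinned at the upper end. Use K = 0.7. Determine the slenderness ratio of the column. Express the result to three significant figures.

λ ≈ 248

Inner diameter d_i = 1.25 − 2×0.17 = 0.9100 in
I = π(d_o⁴ − d_i⁴)/64 = π(1.25⁴ − 0.9100⁴)/64 = 8.618×10^-2 in⁴
A = 0.5768 in²;  r_min = √(I/A) = √(8.618×10^-2/0.5768) = 0.3865 in
L_e = K·L = 0.7 × 137 = 95.90 in
λ = L_e / r_min = 95.900 / 0.3865 = 248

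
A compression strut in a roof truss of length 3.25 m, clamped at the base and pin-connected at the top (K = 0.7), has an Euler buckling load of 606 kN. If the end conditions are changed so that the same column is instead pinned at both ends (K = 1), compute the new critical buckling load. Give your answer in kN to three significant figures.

P_cr ∝ 1/K², so P_cr,new = P_cr,old × (K_old/K_new)² = 606 × (0.7/1)²
= 606 × 0.4900 = 297 kN

P_cr ≈ 297 kN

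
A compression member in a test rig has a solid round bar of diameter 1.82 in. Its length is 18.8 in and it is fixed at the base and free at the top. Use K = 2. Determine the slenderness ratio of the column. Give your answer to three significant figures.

λ ≈ 82.6

For a solid circle r = d/4 = 1.82/4 = 0.4550 in
L_e = K·L = 2 × 18.8 = 37.60 in
λ = L_e / r_min = 37.600 / 0.4550 = 82.6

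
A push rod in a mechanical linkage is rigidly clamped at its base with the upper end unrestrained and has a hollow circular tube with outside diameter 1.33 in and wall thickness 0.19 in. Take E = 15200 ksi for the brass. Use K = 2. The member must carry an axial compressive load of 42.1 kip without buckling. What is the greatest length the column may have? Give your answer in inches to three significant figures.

L_max ≈ 10.1 in

Inner diameter d_i = 1.33 − 2×0.19 = 0.9500 in
I = π(d_o⁴ − d_i⁴)/64 = π(1.33⁴ − 0.9500⁴)/64 = 0.1136 in⁴
At the buckling limit P_cr = P = 4.210×10^4 lb
From P_cr = π²EI/(K·L)²:  L = (1/K)·√(π²EI/P_cr) = (1/2)·√(π²×1.52×10^7×0.1136/4.210×10^4)
L = 10.1 in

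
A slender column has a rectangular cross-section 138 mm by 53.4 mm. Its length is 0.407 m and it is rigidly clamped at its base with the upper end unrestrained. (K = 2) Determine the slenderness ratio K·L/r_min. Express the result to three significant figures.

Buckling occurs about the weak axis: I_min = h·b³/12 with b = 53.4 mm (the shorter side).
I_min = 138×53.4³/12 = 1.751×10^6 mm⁴
A = 7.369×10^3 mm²;  r_min = √(I/A) = √(1.751×10^6/7.369×10^3) = 15.42 mm
L_e = K·L = 2 × 0.407 m = 0.8140 m = 814.00 mm
λ = L_e / r_min = 814.00 / 15.42 = 52.8

λ ≈ 52.8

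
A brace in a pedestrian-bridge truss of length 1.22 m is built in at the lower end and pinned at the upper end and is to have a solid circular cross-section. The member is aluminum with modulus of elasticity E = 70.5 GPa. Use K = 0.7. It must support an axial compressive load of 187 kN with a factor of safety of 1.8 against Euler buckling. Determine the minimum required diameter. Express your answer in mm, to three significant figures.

Required P_cr = n·P = 1.8 × 187 = 336.6 kN
L_e = K·L = 0.7 × 1.22 = 0.8540 m
Required I = P_cr·L_e²/(π²E) = 3.366×10^5 × 0.8540² / (π² × 7.05×10^10) = 3.528×10^-7 m⁴
I_req = 3.528×10^5 mm⁴
Solid circle: I = πd⁴/64  ⇒  d = (64I/π)^(1/4) = (64×3.528×10^5/π)^(1/4) = 51.8 mm

d ≈ 51.8 mm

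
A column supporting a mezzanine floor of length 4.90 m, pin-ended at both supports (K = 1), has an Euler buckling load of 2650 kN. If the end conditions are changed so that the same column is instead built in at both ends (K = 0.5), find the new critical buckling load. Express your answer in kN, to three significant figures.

P_cr ≈ 10600 kN

P_cr ∝ 1/K², so P_cr,new = P_cr,old × (K_old/K_new)² = 2650 × (1/0.5)²
= 2650 × 4.000 = 10600 kN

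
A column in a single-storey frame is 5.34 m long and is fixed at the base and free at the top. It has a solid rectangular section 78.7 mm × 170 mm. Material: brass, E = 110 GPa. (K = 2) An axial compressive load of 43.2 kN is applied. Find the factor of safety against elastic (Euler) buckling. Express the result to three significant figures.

Buckling occurs about the weak axis: I_min = h·b³/12 with b = 78.7 mm (the shorter side).
I_min = 170×78.7³/12 = 6.905×10^6 mm⁴
I = 6.905×10^6 mm⁴ = 6.905×10^-6 m⁴
Effective length L_e = K·L = 2 × 5.34 = 10.68 m
P_cr = π²EI / L_e² = π² × 110×10⁹ × 6.905×10^-6 / 10.68² = 6.573×10^4 N
Factor of safety n = P_cr / P = 65.727 / 43.2 = 1.52

n ≈ 1.52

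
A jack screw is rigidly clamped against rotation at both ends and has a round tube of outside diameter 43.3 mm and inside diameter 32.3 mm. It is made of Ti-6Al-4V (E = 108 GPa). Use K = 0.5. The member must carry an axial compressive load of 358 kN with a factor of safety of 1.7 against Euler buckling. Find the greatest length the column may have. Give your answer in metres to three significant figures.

L_max ≈ 0.914 m

d_o = 43.3 mm, d_i = 32.3 mm
I = π(d_o⁴ − d_i⁴)/64 = π(43.3⁴ − 32.30⁴)/64 = 1.191×10^5 mm⁴
I = 1.191×10^-7 m⁴
Required critical load P_cr = n·P = 1.7 × 358 = 608.6 kN = 6.086×10^5 N
From P_cr = π²EI/(K·L)²:  L = (1/K)·√(π²EI/P_cr) = (1/0.5)·√(π²×1.08×10^11×1.191×10^-7/6.086×10^5)
L = 0.914 m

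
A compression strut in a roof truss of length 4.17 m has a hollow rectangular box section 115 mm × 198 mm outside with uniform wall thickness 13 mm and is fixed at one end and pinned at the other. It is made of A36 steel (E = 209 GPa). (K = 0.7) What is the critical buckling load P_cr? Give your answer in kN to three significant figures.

Inner dimensions: h_i = 198 − 2×13 = 172.0 mm, b_i = 115 − 2×13 = 89.00 mm
Weak-axis I_min = (h_o·b_o³ − h_i·b_i³)/12 with b_o = 115, b_i = 89.00 mm (shorter outer/inner sides).
I_min = (198×115³ − 172.0×89.00³)/12 = 1.499×10^7 mm⁴
I = 1.499×10^7 mm⁴ = 1.499×10^-5 m⁴
Effective length L_e = K·L = 0.7 × 4.17 = 2.919 m
P_cr = π²EI / L_e² = π² × 209×10⁹ × 1.499×10^-5 / 2.919² = 3.629×10^6 N

P_cr ≈ 3630 kN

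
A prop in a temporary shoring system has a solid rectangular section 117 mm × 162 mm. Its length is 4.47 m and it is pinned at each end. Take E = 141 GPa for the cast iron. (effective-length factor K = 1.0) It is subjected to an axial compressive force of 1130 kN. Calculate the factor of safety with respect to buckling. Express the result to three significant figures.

Buckling occurs about the weak axis: I_min = h·b³/12 with b = 117 mm (the shorter side).
I_min = 162×117³/12 = 2.162×10^7 mm⁴
I = 2.162×10^7 mm⁴ = 2.162×10^-5 m⁴
Effective length L_e = K·L = 1 × 4.47 = 4.470 m
P_cr = π²EI / L_e² = π² × 141×10⁹ × 2.162×10^-5 / 4.470² = 1.506×10^6 N
Factor of safety n = P_cr / P = 1505.9 / 1130 = 1.33

n ≈ 1.33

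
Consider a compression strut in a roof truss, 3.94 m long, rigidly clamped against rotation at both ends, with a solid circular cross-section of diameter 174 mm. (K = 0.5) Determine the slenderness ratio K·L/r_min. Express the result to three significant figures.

I = πd⁴/64 = π×174⁴/64 = 4.500×10^7 mm⁴
A = 2.378×10^4 mm²;  r_min = √(I/A) = √(4.500×10^7/2.378×10^4) = 43.50 mm
L_e = K·L = 0.5 × 3.94 m = 1.970 m = 1970.0 mm
λ = L_e / r_min = 1970.0 / 43.50 = 45.3

λ ≈ 45.3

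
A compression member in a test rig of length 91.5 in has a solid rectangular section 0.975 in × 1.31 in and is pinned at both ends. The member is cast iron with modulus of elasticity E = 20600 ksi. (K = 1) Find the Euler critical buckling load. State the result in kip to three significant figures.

Buckling occurs about the weak axis: I_min = h·b³/12 with b = 0.975 in (the shorter side).
I_min = 1.31×0.975³/12 = 0.1012 in⁴
Effective length L_e = K·L = 1 × 91.5 = 91.50 in
P_cr = π²EI / L_e² = π² × 20600×10³ × 0.1012 / 91.50² = 2.457×10^3 lb

P_cr ≈ 2.46 kip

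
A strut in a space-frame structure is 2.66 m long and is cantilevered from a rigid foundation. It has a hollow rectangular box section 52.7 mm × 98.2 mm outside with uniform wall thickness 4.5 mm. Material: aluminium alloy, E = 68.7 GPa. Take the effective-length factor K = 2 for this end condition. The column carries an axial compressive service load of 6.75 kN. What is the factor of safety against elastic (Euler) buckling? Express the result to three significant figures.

Inner dimensions: h_i = 98.2 − 2×4.5 = 89.20 mm, b_i = 52.7 − 2×4.5 = 43.70 mm
Weak-axis I_min = (h_o·b_o³ − h_i·b_i³)/12 with b_o = 52.7, b_i = 43.70 mm (shorter outer/inner sides).
I_min = (98.2×52.7³ − 89.20×43.70³)/12 = 5.774×10^5 mm⁴
I = 5.774×10^5 mm⁴ = 5.774×10^-7 m⁴
Effective length L_e = K·L = 2 × 2.66 = 5.320 m
P_cr = π²EI / L_e² = π² × 68.7×10⁹ × 5.774×10^-7 / 5.320² = 1.383×10^4 N
Factor of safety n = P_cr / P = 13.833 / 6.75 = 2.05

n ≈ 2.05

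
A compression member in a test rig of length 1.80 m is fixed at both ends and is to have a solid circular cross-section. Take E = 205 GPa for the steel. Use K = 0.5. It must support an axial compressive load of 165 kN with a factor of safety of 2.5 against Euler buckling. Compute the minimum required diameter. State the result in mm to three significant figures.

d ≈ 42.8 mm

Required P_cr = n·P = 2.5 × 165 = 412.5 kN
L_e = K·L = 0.5 × 1.80 = 0.9000 m
Required I = P_cr·L_e²/(π²E) = 4.125×10^5 × 0.9000² / (π² × 2.05×10^11) = 1.651×10^-7 m⁴
I_req = 1.651×10^5 mm⁴
Solid circle: I = πd⁴/64  ⇒  d = (64I/π)^(1/4) = (64×1.651×10^5/π)^(1/4) = 42.8 mm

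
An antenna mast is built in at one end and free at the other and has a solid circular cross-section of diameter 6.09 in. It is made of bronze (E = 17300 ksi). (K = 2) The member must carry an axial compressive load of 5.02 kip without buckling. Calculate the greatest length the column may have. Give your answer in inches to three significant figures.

I = πd⁴/64 = π×6.09⁴/64 = 67.52 in⁴
At the buckling limit P_cr = P = 5.020×10^3 lb
From P_cr = π²EI/(K·L)²:  L = (1/K)·√(π²EI/P_cr) = (1/2)·√(π²×1.73×10^7×67.52/5.020×10^3)
L = 758 in

L_max ≈ 758 in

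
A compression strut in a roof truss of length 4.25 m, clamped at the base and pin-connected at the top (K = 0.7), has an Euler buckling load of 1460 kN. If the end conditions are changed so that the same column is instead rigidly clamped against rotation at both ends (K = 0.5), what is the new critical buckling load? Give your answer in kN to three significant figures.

P_cr ≈ 2860 kN

P_cr ∝ 1/K², so P_cr,new = P_cr,old × (K_old/K_new)² = 1460 × (0.7/0.5)²
= 1460 × 1.960 = 2860 kN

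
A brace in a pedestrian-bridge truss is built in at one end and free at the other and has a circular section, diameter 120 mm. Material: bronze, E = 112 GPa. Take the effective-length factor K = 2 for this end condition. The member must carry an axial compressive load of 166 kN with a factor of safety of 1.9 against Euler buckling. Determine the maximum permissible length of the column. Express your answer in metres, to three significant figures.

L_max ≈ 2.99 m

I = πd⁴/64 = π×120⁴/64 = 1.018×10^7 mm⁴
I = 1.018×10^-5 m⁴
Required critical load P_cr = n·P = 1.9 × 166 = 315.4 kN = 3.154×10^5 N
From P_cr = π²EI/(K·L)²:  L = (1/K)·√(π²EI/P_cr) = (1/2)·√(π²×1.12×10^11×1.018×10^-5/3.154×10^5)
L = 2.99 m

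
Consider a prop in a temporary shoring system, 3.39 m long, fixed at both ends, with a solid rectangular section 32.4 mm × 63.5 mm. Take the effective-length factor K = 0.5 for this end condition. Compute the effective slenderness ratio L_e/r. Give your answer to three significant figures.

λ ≈ 181

For a rectangle r_min = b/√12 = 32.4/√12 = 9.353 mm
L_e = K·L = 0.5 × 3.39 m = 1.695 m = 1695.0 mm
λ = L_e / r_min = 1695.0 / 9.353 = 181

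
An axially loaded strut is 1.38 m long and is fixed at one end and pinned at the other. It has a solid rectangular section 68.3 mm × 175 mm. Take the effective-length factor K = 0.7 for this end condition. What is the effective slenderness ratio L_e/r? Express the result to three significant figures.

λ ≈ 49.0

Buckling occurs about the weak axis: I_min = h·b³/12 with b = 68.3 mm (the shorter side).
I_min = 175×68.3³/12 = 4.646×10^6 mm⁴
A = 1.195×10^4 mm²;  r_min = √(I/A) = √(4.646×10^6/1.195×10^4) = 19.72 mm
L_e = K·L = 0.7 × 1.38 m = 0.9660 m = 966.00 mm
λ = L_e / r_min = 966.00 / 19.72 = 49.0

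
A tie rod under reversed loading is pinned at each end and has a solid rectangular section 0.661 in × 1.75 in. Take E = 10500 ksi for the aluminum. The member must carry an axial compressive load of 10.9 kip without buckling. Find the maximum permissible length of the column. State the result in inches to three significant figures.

Buckling occurs about the weak axis: I_min = h·b³/12 with b = 0.661 in (the shorter side).
I_min = 1.75×0.661³/12 = 4.212×10^-2 in⁴
At the buckling limit P_cr = P = 1.090×10^4 lb
From P_cr = π²EI/(K·L)²:  L = (1/K)·√(π²EI/P_cr) = (1/1)·√(π²×1.05×10^7×4.212×10^-2/1.090×10^4)
L = 20.0 in

L_max ≈ 20.0 in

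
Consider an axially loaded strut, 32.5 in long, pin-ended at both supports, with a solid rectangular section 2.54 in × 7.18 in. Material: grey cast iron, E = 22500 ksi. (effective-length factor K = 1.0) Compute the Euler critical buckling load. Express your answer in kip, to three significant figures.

Buckling occurs about the weak axis: I_min = h·b³/12 with b = 2.54 in (the shorter side).
I_min = 7.18×2.54³/12 = 9.805 in⁴
Effective length L_e = K·L = 1 × 32.5 = 32.50 in
P_cr = π²EI / L_e² = π² × 22500×10³ × 9.805 / 32.50² = 2.061×10^6 lb

P_cr ≈ 2060 kip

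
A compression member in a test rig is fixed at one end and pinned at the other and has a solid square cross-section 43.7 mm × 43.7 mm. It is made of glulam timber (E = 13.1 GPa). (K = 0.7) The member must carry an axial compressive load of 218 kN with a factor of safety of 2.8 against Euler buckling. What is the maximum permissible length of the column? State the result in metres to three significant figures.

I = a⁴/12 = 43.7⁴/12 = 3.039×10^5 mm⁴
I = 3.039×10^-7 m⁴
Required critical load P_cr = n·P = 2.8 × 218 = 610.4 kN = 6.104×10^5 N
From P_cr = π²EI/(K·L)²:  L = (1/K)·√(π²EI/P_cr) = (1/0.7)·√(π²×1.31×10^10×3.039×10^-7/6.104×10^5)
L = 0.362 m

L_max ≈ 0.362 m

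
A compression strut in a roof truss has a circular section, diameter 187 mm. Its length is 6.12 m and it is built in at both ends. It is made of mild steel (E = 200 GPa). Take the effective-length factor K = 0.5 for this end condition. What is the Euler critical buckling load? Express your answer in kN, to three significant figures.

I = πd⁴/64 = π×187⁴/64 = 6.003×10^7 mm⁴
I = 6.003×10^7 mm⁴ = 6.003×10^-5 m⁴
Effective length L_e = K·L = 0.5 × 6.12 = 3.060 m
P_cr = π²EI / L_e² = π² × 200×10⁹ × 6.003×10^-5 / 3.060² = 1.265×10^7 N

P_cr ≈ 12700 kN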